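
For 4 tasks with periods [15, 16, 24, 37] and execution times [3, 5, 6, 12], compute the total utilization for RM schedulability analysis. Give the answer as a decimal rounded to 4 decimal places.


Compute individual utilizations (exact fractions):
  Task 1: C/T = 3/15 = 1/5 (approx. 0.2)
  Task 2: C/T = 5/16 (approx. 0.3125)
  Task 3: C/T = 6/24 = 1/4 (approx. 0.25)
  Task 4: C/T = 12/37 (approx. 0.3243)
Total utilization U = 1/5 + 5/16 + 1/4 + 12/37 = 3217/2960
Rounded to 4 decimal places: U = 1.0868
RM (Liu & Layland) bound for 4 tasks = 0.756828; compare with U = 3217/2960 (approx. 1.086824)
U > 1, so the task set is not schedulable (processor overloaded).

1.0868


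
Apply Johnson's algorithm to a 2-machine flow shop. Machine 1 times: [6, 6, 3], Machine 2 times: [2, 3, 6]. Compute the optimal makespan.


Apply Johnson's rule:
  Group 1 (a <= b): [(3, 3, 6)]
  Group 2 (a > b): [(2, 6, 3), (1, 6, 2)]
Optimal job order: [3, 2, 1]
Schedule:
  Job 3: M1 done at 3, M2 done at 9
  Job 2: M1 done at 9, M2 done at 12
  Job 1: M1 done at 15, M2 done at 17
Makespan = 17

17


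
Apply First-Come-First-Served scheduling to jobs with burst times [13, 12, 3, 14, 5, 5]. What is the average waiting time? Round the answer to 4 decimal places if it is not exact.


FCFS order (as given): [13, 12, 3, 14, 5, 5]
Waiting times:
  Job 1: wait = 0
  Job 2: wait = 13
  Job 3: wait = 25
  Job 4: wait = 28
  Job 5: wait = 42
  Job 6: wait = 47
Sum of waiting times = 155
Average waiting time = 155/6 = 25.8333

25.8333


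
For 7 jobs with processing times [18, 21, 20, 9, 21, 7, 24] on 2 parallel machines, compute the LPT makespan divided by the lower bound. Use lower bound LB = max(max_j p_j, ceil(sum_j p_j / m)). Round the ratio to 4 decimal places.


LPT order: [24, 21, 21, 20, 18, 9, 7]
Machine loads after assignment: [60, 60]
LPT makespan = 60
Lower bound = max(max_job, ceil(total/2)) = max(24, 60) = 60
Ratio = 60 / 60 = 1.0

1.0


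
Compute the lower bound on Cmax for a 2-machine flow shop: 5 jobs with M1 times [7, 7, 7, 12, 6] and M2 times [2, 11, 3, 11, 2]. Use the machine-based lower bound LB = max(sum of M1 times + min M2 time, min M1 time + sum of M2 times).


LB1 = sum(M1 times) + min(M2 times) = 39 + 2 = 41
LB2 = min(M1 times) + sum(M2 times) = 6 + 29 = 35
Lower bound = max(LB1, LB2) = max(41, 35) = 41

41


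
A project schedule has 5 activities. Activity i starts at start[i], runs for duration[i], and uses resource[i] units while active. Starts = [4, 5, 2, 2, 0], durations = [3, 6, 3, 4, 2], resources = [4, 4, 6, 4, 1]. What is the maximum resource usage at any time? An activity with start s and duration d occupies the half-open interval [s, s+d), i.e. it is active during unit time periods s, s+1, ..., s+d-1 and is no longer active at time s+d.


Each activity i is active on [start_i, start_i + duration_i).
Compute total resource usage per time slot:
  t=0: active resources = [1], total = 1
  t=1: active resources = [1], total = 1
  t=2: active resources = [6, 4], total = 10
  t=3: active resources = [6, 4], total = 10
  t=4: active resources = [4, 6, 4], total = 14
  t=5: active resources = [4, 4, 4], total = 12
  t=6: active resources = [4, 4], total = 8
  t=7: active resources = [4], total = 4
  t=8: active resources = [4], total = 4
  t=9: active resources = [4], total = 4
  t=10: active resources = [4], total = 4
Peak resource demand = 14

14


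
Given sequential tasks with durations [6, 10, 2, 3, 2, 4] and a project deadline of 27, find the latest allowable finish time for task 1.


LF(activity 1) = deadline - sum of successor durations
Successors: activities 2 through 6 with durations [10, 2, 3, 2, 4]
Sum of successor durations = 21
LF = 27 - 21 = 6

6


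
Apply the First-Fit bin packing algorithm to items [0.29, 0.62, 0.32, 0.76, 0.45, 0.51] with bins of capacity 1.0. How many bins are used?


Place items sequentially using First-Fit:
  Item 0.29 -> new Bin 1
  Item 0.62 -> Bin 1 (now 0.91)
  Item 0.32 -> new Bin 2
  Item 0.76 -> new Bin 3
  Item 0.45 -> Bin 2 (now 0.77)
  Item 0.51 -> new Bin 4
Total bins used = 4

4


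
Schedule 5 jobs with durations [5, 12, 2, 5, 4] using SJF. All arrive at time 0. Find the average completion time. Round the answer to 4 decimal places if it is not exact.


SJF order (ascending): [2, 4, 5, 5, 12]
Completion times:
  Job 1: burst=2, C=2
  Job 2: burst=4, C=6
  Job 3: burst=5, C=11
  Job 4: burst=5, C=16
  Job 5: burst=12, C=28
Average completion = 63/5 = 12.6

12.6


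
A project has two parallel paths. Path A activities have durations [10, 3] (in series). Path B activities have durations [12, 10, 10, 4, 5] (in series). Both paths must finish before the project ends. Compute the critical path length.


Path A total = 10 + 3 = 13
Path B total = 12 + 10 + 10 + 4 + 5 = 41
Critical path = longest path = max(13, 41) = 41

41


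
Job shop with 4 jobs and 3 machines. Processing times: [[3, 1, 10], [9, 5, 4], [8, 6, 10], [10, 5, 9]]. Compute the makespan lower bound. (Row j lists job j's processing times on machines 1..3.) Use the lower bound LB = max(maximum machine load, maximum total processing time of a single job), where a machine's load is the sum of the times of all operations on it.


Machine loads:
  Machine 1: 3 + 9 + 8 + 10 = 30
  Machine 2: 1 + 5 + 6 + 5 = 17
  Machine 3: 10 + 4 + 10 + 9 = 33
Max machine load = 33
Job totals:
  Job 1: 14
  Job 2: 18
  Job 3: 24
  Job 4: 24
Max job total = 24
Lower bound = max(33, 24) = 33

33


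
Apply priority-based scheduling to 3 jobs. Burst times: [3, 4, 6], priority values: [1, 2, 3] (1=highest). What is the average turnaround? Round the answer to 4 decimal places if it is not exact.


Sort by priority (ascending = highest first):
Order: [(1, 3), (2, 4), (3, 6)]
Completion times:
  Priority 1, burst=3, C=3
  Priority 2, burst=4, C=7
  Priority 3, burst=6, C=13
Average turnaround = 23/3 = 7.6667

7.6667


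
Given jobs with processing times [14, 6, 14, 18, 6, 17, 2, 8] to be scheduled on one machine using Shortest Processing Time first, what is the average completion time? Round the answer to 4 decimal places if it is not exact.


Sort jobs by processing time (SPT order): [2, 6, 6, 8, 14, 14, 17, 18]
Compute completion times sequentially:
  Job 1: processing = 2, completes at 2
  Job 2: processing = 6, completes at 8
  Job 3: processing = 6, completes at 14
  Job 4: processing = 8, completes at 22
  Job 5: processing = 14, completes at 36
  Job 6: processing = 14, completes at 50
  Job 7: processing = 17, completes at 67
  Job 8: processing = 18, completes at 85
Sum of completion times = 284
Average completion time = 284/8 = 35.5

35.5


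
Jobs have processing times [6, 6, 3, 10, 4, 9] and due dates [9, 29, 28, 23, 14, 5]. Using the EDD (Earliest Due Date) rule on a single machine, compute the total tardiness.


Sort by due date (EDD order): [(9, 5), (6, 9), (4, 14), (10, 23), (3, 28), (6, 29)]
Compute completion times and tardiness:
  Job 1: p=9, d=5, C=9, tardiness=max(0,9-5)=4
  Job 2: p=6, d=9, C=15, tardiness=max(0,15-9)=6
  Job 3: p=4, d=14, C=19, tardiness=max(0,19-14)=5
  Job 4: p=10, d=23, C=29, tardiness=max(0,29-23)=6
  Job 5: p=3, d=28, C=32, tardiness=max(0,32-28)=4
  Job 6: p=6, d=29, C=38, tardiness=max(0,38-29)=9
Total tardiness = 34

34


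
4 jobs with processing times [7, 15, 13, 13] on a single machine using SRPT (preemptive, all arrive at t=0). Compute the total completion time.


Since all jobs arrive at t=0, SRPT equals SPT ordering.
SPT order: [7, 13, 13, 15]
Completion times:
  Job 1: p=7, C=7
  Job 2: p=13, C=20
  Job 3: p=13, C=33
  Job 4: p=15, C=48
Total completion time = 7 + 20 + 33 + 48 = 108

108


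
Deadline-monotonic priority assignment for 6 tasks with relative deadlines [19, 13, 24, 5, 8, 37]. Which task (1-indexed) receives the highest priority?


Sort tasks by relative deadline (ascending):
  Task 4: deadline = 5
  Task 5: deadline = 8
  Task 2: deadline = 13
  Task 1: deadline = 19
  Task 3: deadline = 24
  Task 6: deadline = 37
Priority order (highest first): [4, 5, 2, 1, 3, 6]
Highest priority task = 4

4


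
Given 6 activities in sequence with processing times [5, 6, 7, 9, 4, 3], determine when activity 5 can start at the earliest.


Activity 5 starts after activities 1 through 4 complete.
Predecessor durations: [5, 6, 7, 9]
ES = 5 + 6 + 7 + 9 = 27

27


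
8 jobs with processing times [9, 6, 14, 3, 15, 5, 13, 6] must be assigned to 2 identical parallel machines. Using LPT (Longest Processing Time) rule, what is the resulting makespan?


Sort jobs in decreasing order (LPT): [15, 14, 13, 9, 6, 6, 5, 3]
Assign each job to the least loaded machine:
  Machine 1: jobs [15, 9, 6, 5], load = 35
  Machine 2: jobs [14, 13, 6, 3], load = 36
Makespan = max load = 36

36


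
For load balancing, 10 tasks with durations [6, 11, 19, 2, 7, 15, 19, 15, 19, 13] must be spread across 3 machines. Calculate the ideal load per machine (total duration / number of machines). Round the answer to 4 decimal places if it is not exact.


Total processing time = 6 + 11 + 19 + 2 + 7 + 15 + 19 + 15 + 19 + 13 = 126
Number of machines = 3
Ideal balanced load = 126 / 3 = 42.0

42.0


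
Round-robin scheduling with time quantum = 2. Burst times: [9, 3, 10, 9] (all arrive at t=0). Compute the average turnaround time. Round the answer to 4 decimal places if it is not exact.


Time quantum = 2
Execution trace:
  J1 runs 2 units, time = 2
  J2 runs 2 units, time = 4
  J3 runs 2 units, time = 6
  J4 runs 2 units, time = 8
  J1 runs 2 units, time = 10
  J2 runs 1 units, time = 11
  J3 runs 2 units, time = 13
  J4 runs 2 units, time = 15
  J1 runs 2 units, time = 17
  J3 runs 2 units, time = 19
  J4 runs 2 units, time = 21
  J1 runs 2 units, time = 23
  J3 runs 2 units, time = 25
  J4 runs 2 units, time = 27
  J1 runs 1 units, time = 28
  J3 runs 2 units, time = 30
  J4 runs 1 units, time = 31
Finish times: [28, 11, 30, 31]
Average turnaround = 100/4 = 25.0

25.0


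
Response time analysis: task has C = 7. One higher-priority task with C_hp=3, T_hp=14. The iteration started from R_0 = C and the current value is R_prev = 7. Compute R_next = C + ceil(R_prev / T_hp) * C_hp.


R_next = C + ceil(R_prev / T_hp) * C_hp
ceil(7 / 14) = ceil(0.5) = 1
Interference = 1 * 3 = 3
R_next = 7 + 3 = 10

10


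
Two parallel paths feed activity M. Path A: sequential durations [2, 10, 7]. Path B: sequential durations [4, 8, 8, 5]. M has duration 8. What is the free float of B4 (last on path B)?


ES(B4) = sum of predecessors on chain B = 20
EF(B4) = ES + duration = 20 + 5 = 25
Successor of B4 is M. ES(M) = max(sum(A), sum(B)) = max(19, 25) = 25
Free float = ES(successor) - EF(current) = 25 - 25 = 0

0


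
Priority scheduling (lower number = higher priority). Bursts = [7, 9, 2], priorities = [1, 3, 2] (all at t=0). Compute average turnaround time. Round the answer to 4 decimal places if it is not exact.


Sort by priority (ascending = highest first):
Order: [(1, 7), (2, 2), (3, 9)]
Completion times:
  Priority 1, burst=7, C=7
  Priority 2, burst=2, C=9
  Priority 3, burst=9, C=18
Average turnaround = 34/3 = 11.3333

11.3333


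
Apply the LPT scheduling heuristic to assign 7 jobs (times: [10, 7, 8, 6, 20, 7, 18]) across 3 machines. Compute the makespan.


Sort jobs in decreasing order (LPT): [20, 18, 10, 8, 7, 7, 6]
Assign each job to the least loaded machine:
  Machine 1: jobs [20, 6], load = 26
  Machine 2: jobs [18, 7], load = 25
  Machine 3: jobs [10, 8, 7], load = 25
Makespan = max load = 26

26


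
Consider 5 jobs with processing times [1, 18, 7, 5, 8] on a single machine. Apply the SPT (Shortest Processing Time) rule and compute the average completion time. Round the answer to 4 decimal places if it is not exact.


Sort jobs by processing time (SPT order): [1, 5, 7, 8, 18]
Compute completion times sequentially:
  Job 1: processing = 1, completes at 1
  Job 2: processing = 5, completes at 6
  Job 3: processing = 7, completes at 13
  Job 4: processing = 8, completes at 21
  Job 5: processing = 18, completes at 39
Sum of completion times = 80
Average completion time = 80/5 = 16.0

16.0


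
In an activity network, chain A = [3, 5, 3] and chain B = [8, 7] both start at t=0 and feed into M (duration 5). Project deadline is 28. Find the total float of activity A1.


Forward pass: ES(A1) = sum of predecessors on chain A = 0
EF = ES + duration = 0 + 3 = 3
Backward pass: LF(M) = deadline = 28; LS(M) = 28 - 5 = 23
LF(A1) = LS(M) - sum(successors on chain A) = 23 - 8 = 15
LS = LF - duration = 15 - 3 = 12
Total float = LS - ES = 12 - 0 = 12

12


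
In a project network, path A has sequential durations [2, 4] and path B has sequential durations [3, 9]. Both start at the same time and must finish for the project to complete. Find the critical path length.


Path A total = 2 + 4 = 6
Path B total = 3 + 9 = 12
Critical path = longest path = max(6, 12) = 12

12


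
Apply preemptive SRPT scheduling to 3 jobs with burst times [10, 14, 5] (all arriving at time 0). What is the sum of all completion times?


Since all jobs arrive at t=0, SRPT equals SPT ordering.
SPT order: [5, 10, 14]
Completion times:
  Job 1: p=5, C=5
  Job 2: p=10, C=15
  Job 3: p=14, C=29
Total completion time = 5 + 15 + 29 = 49

49


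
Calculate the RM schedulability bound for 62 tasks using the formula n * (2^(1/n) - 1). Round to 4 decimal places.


Compute 2^(1/62) = 1.0112425207
Subtract 1: 1.0112425207 - 1 = 0.0112425207
Multiply by n: 62 * 0.0112425207 = 0.6970362834
Round to 4 dp: 0.6970

0.6970


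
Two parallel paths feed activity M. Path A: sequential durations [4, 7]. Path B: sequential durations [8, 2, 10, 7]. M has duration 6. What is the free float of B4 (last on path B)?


ES(B4) = sum of predecessors on chain B = 20
EF(B4) = ES + duration = 20 + 7 = 27
Successor of B4 is M. ES(M) = max(sum(A), sum(B)) = max(11, 27) = 27
Free float = ES(successor) - EF(current) = 27 - 27 = 0

0


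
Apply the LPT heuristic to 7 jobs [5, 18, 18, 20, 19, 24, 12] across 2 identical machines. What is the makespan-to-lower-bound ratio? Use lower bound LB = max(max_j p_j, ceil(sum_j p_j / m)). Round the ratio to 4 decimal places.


LPT order: [24, 20, 19, 18, 18, 12, 5]
Machine loads after assignment: [59, 57]
LPT makespan = 59
Lower bound = max(max_job, ceil(total/2)) = max(24, 58) = 58
Ratio = 59 / 58 = 1.0172

1.0172


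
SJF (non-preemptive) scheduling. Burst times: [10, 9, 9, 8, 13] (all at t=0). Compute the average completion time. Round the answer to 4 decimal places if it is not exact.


SJF order (ascending): [8, 9, 9, 10, 13]
Completion times:
  Job 1: burst=8, C=8
  Job 2: burst=9, C=17
  Job 3: burst=9, C=26
  Job 4: burst=10, C=36
  Job 5: burst=13, C=49
Average completion = 136/5 = 27.2

27.2


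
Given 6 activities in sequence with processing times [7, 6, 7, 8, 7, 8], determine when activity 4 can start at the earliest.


Activity 4 starts after activities 1 through 3 complete.
Predecessor durations: [7, 6, 7]
ES = 7 + 6 + 7 = 20

20


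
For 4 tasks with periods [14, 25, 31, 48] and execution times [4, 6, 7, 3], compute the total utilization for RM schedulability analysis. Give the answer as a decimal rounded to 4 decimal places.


Compute individual utilizations (exact fractions):
  Task 1: C/T = 4/14 = 2/7 (approx. 0.2857)
  Task 2: C/T = 6/25 (approx. 0.24)
  Task 3: C/T = 7/31 (approx. 0.2258)
  Task 4: C/T = 3/48 = 1/16 (approx. 0.0625)
Total utilization U = 2/7 + 6/25 + 7/31 + 1/16 = 70657/86800
Rounded to 4 decimal places: U = 0.8140
RM (Liu & Layland) bound for 4 tasks = 0.756828; compare with U = 70657/86800 (approx. 0.814021)
bound < U <= 1, so the RM sufficient condition is not met (inconclusive; an exact test such as response-time analysis is needed).

0.8140


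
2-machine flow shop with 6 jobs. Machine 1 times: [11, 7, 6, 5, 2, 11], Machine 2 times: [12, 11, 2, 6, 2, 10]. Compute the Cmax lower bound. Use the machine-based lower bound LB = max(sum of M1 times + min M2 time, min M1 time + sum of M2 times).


LB1 = sum(M1 times) + min(M2 times) = 42 + 2 = 44
LB2 = min(M1 times) + sum(M2 times) = 2 + 43 = 45
Lower bound = max(LB1, LB2) = max(44, 45) = 45

45


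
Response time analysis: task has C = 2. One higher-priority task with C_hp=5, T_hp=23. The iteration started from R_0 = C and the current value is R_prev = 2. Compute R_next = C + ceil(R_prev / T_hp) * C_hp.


R_next = C + ceil(R_prev / T_hp) * C_hp
ceil(2 / 23) = ceil(0.087) = 1
Interference = 1 * 5 = 5
R_next = 2 + 5 = 7

7


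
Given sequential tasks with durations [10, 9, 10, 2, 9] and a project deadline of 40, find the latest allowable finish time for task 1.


LF(activity 1) = deadline - sum of successor durations
Successors: activities 2 through 5 with durations [9, 10, 2, 9]
Sum of successor durations = 30
LF = 40 - 30 = 10

10


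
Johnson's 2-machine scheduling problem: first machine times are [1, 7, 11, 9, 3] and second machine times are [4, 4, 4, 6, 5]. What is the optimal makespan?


Apply Johnson's rule:
  Group 1 (a <= b): [(1, 1, 4), (5, 3, 5)]
  Group 2 (a > b): [(4, 9, 6), (2, 7, 4), (3, 11, 4)]
Optimal job order: [1, 5, 4, 2, 3]
Schedule:
  Job 1: M1 done at 1, M2 done at 5
  Job 5: M1 done at 4, M2 done at 10
  Job 4: M1 done at 13, M2 done at 19
  Job 2: M1 done at 20, M2 done at 24
  Job 3: M1 done at 31, M2 done at 35
Makespan = 35

35


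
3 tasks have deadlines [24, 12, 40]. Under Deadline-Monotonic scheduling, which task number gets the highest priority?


Sort tasks by relative deadline (ascending):
  Task 2: deadline = 12
  Task 1: deadline = 24
  Task 3: deadline = 40
Priority order (highest first): [2, 1, 3]
Highest priority task = 2

2


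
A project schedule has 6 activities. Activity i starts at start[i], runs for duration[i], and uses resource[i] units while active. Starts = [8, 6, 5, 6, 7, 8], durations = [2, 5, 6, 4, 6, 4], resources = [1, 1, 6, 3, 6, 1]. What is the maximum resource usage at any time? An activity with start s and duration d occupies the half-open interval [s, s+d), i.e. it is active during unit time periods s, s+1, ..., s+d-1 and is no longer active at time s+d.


Each activity i is active on [start_i, start_i + duration_i).
Compute total resource usage per time slot:
  t=0: active resources = [], total = 0
  t=1: active resources = [], total = 0
  t=2: active resources = [], total = 0
  t=3: active resources = [], total = 0
  t=4: active resources = [], total = 0
  t=5: active resources = [6], total = 6
  t=6: active resources = [1, 6, 3], total = 10
  t=7: active resources = [1, 6, 3, 6], total = 16
  t=8: active resources = [1, 1, 6, 3, 6, 1], total = 18
  t=9: active resources = [1, 1, 6, 3, 6, 1], total = 18
  t=10: active resources = [1, 6, 6, 1], total = 14
  t=11: active resources = [6, 1], total = 7
  t=12: active resources = [6], total = 6
Peak resource demand = 18

18


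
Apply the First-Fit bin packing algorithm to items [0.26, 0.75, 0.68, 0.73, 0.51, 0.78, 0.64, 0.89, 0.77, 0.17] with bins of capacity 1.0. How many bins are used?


Place items sequentially using First-Fit:
  Item 0.26 -> new Bin 1
  Item 0.75 -> new Bin 2
  Item 0.68 -> Bin 1 (now 0.94)
  Item 0.73 -> new Bin 3
  Item 0.51 -> new Bin 4
  Item 0.78 -> new Bin 5
  Item 0.64 -> new Bin 6
  Item 0.89 -> new Bin 7
  Item 0.77 -> new Bin 8
  Item 0.17 -> Bin 2 (now 0.92)
Total bins used = 8

8


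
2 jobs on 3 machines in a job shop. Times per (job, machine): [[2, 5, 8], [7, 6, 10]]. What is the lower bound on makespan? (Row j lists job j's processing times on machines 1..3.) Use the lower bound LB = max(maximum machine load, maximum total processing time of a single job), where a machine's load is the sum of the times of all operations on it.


Machine loads:
  Machine 1: 2 + 7 = 9
  Machine 2: 5 + 6 = 11
  Machine 3: 8 + 10 = 18
Max machine load = 18
Job totals:
  Job 1: 15
  Job 2: 23
Max job total = 23
Lower bound = max(18, 23) = 23

23


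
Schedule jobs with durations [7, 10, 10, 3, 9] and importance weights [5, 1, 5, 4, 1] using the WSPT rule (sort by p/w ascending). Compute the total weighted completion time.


Compute p/w ratios and sort ascending (WSPT): [(3, 4), (7, 5), (10, 5), (9, 1), (10, 1)]
Compute weighted completion times:
  Job (p=3,w=4): C=3, w*C=4*3=12
  Job (p=7,w=5): C=10, w*C=5*10=50
  Job (p=10,w=5): C=20, w*C=5*20=100
  Job (p=9,w=1): C=29, w*C=1*29=29
  Job (p=10,w=1): C=39, w*C=1*39=39
Total weighted completion time = 230

230


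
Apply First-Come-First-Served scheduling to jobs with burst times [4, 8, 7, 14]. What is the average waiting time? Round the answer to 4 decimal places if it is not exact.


FCFS order (as given): [4, 8, 7, 14]
Waiting times:
  Job 1: wait = 0
  Job 2: wait = 4
  Job 3: wait = 12
  Job 4: wait = 19
Sum of waiting times = 35
Average waiting time = 35/4 = 8.75

8.75


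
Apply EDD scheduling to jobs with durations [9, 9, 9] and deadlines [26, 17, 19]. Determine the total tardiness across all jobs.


Sort by due date (EDD order): [(9, 17), (9, 19), (9, 26)]
Compute completion times and tardiness:
  Job 1: p=9, d=17, C=9, tardiness=max(0,9-17)=0
  Job 2: p=9, d=19, C=18, tardiness=max(0,18-19)=0
  Job 3: p=9, d=26, C=27, tardiness=max(0,27-26)=1
Total tardiness = 1

1


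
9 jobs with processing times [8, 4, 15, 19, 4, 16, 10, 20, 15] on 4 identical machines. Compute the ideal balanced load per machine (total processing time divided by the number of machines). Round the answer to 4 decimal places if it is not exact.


Total processing time = 8 + 4 + 15 + 19 + 4 + 16 + 10 + 20 + 15 = 111
Number of machines = 4
Ideal balanced load = 111 / 4 = 27.75

27.75


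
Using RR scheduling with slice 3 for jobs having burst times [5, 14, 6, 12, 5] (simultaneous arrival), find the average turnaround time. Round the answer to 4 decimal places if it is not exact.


Time quantum = 3
Execution trace:
  J1 runs 3 units, time = 3
  J2 runs 3 units, time = 6
  J3 runs 3 units, time = 9
  J4 runs 3 units, time = 12
  J5 runs 3 units, time = 15
  J1 runs 2 units, time = 17
  J2 runs 3 units, time = 20
  J3 runs 3 units, time = 23
  J4 runs 3 units, time = 26
  J5 runs 2 units, time = 28
  J2 runs 3 units, time = 31
  J4 runs 3 units, time = 34
  J2 runs 3 units, time = 37
  J4 runs 3 units, time = 40
  J2 runs 2 units, time = 42
Finish times: [17, 42, 23, 40, 28]
Average turnaround = 150/5 = 30.0

30.0


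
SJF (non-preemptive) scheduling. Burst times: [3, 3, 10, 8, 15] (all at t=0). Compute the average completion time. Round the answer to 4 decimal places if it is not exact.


SJF order (ascending): [3, 3, 8, 10, 15]
Completion times:
  Job 1: burst=3, C=3
  Job 2: burst=3, C=6
  Job 3: burst=8, C=14
  Job 4: burst=10, C=24
  Job 5: burst=15, C=39
Average completion = 86/5 = 17.2

17.2


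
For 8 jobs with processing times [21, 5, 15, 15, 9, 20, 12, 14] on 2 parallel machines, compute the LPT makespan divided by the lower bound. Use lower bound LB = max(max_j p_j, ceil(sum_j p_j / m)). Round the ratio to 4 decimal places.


LPT order: [21, 20, 15, 15, 14, 12, 9, 5]
Machine loads after assignment: [57, 54]
LPT makespan = 57
Lower bound = max(max_job, ceil(total/2)) = max(21, 56) = 56
Ratio = 57 / 56 = 1.0179

1.0179


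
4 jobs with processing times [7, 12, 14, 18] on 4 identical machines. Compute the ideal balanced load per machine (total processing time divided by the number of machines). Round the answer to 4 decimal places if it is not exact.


Total processing time = 7 + 12 + 14 + 18 = 51
Number of machines = 4
Ideal balanced load = 51 / 4 = 12.75

12.75


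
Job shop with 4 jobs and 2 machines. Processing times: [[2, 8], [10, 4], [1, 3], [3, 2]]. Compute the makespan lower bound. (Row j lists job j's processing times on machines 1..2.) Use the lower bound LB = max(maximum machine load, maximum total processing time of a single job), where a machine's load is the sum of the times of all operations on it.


Machine loads:
  Machine 1: 2 + 10 + 1 + 3 = 16
  Machine 2: 8 + 4 + 3 + 2 = 17
Max machine load = 17
Job totals:
  Job 1: 10
  Job 2: 14
  Job 3: 4
  Job 4: 5
Max job total = 14
Lower bound = max(17, 14) = 17

17


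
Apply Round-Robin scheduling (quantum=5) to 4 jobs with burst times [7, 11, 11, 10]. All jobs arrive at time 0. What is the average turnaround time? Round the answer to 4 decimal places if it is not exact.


Time quantum = 5
Execution trace:
  J1 runs 5 units, time = 5
  J2 runs 5 units, time = 10
  J3 runs 5 units, time = 15
  J4 runs 5 units, time = 20
  J1 runs 2 units, time = 22
  J2 runs 5 units, time = 27
  J3 runs 5 units, time = 32
  J4 runs 5 units, time = 37
  J2 runs 1 units, time = 38
  J3 runs 1 units, time = 39
Finish times: [22, 38, 39, 37]
Average turnaround = 136/4 = 34.0

34.0


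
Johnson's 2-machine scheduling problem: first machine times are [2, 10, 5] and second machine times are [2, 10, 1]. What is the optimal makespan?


Apply Johnson's rule:
  Group 1 (a <= b): [(1, 2, 2), (2, 10, 10)]
  Group 2 (a > b): [(3, 5, 1)]
Optimal job order: [1, 2, 3]
Schedule:
  Job 1: M1 done at 2, M2 done at 4
  Job 2: M1 done at 12, M2 done at 22
  Job 3: M1 done at 17, M2 done at 23
Makespan = 23

23


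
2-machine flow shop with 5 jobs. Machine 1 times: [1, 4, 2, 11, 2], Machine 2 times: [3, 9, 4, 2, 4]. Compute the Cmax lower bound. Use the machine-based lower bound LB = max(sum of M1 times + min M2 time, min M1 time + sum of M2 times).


LB1 = sum(M1 times) + min(M2 times) = 20 + 2 = 22
LB2 = min(M1 times) + sum(M2 times) = 1 + 22 = 23
Lower bound = max(LB1, LB2) = max(22, 23) = 23

23


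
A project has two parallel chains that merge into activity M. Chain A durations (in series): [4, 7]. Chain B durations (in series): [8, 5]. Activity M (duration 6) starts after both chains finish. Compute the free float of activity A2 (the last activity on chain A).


ES(A2) = sum of predecessors on chain A = 4
EF(A2) = ES + duration = 4 + 7 = 11
Successor of A2 is M. ES(M) = max(sum(A), sum(B)) = max(11, 13) = 13
Free float = ES(successor) - EF(current) = 13 - 11 = 2

2


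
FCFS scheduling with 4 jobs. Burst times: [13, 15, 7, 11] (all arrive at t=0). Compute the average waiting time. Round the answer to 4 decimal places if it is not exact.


FCFS order (as given): [13, 15, 7, 11]
Waiting times:
  Job 1: wait = 0
  Job 2: wait = 13
  Job 3: wait = 28
  Job 4: wait = 35
Sum of waiting times = 76
Average waiting time = 76/4 = 19.0

19.0


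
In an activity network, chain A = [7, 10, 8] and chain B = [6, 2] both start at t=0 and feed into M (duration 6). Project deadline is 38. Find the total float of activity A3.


Forward pass: ES(A3) = sum of predecessors on chain A = 17
EF = ES + duration = 17 + 8 = 25
Backward pass: LF(M) = deadline = 38; LS(M) = 38 - 6 = 32
LF(A3) = LS(M) - sum(successors on chain A) = 32 - 0 = 32
LS = LF - duration = 32 - 8 = 24
Total float = LS - ES = 24 - 17 = 7

7


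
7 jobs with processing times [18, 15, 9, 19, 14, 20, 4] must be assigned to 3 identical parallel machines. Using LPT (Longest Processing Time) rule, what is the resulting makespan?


Sort jobs in decreasing order (LPT): [20, 19, 18, 15, 14, 9, 4]
Assign each job to the least loaded machine:
  Machine 1: jobs [20, 9, 4], load = 33
  Machine 2: jobs [19, 14], load = 33
  Machine 3: jobs [18, 15], load = 33
Makespan = max load = 33

33


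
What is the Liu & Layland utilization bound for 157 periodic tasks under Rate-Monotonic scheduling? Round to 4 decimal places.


Compute 2^(1/157) = 1.0044247104
Subtract 1: 1.0044247104 - 1 = 0.0044247104
Multiply by n: 157 * 0.0044247104 = 0.6946795328
Round to 4 dp: 0.6947

0.6947


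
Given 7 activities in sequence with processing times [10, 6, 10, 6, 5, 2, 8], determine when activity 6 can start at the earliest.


Activity 6 starts after activities 1 through 5 complete.
Predecessor durations: [10, 6, 10, 6, 5]
ES = 10 + 6 + 10 + 6 + 5 = 37

37


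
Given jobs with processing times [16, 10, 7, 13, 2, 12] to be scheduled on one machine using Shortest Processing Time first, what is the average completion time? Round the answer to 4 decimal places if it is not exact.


Sort jobs by processing time (SPT order): [2, 7, 10, 12, 13, 16]
Compute completion times sequentially:
  Job 1: processing = 2, completes at 2
  Job 2: processing = 7, completes at 9
  Job 3: processing = 10, completes at 19
  Job 4: processing = 12, completes at 31
  Job 5: processing = 13, completes at 44
  Job 6: processing = 16, completes at 60
Sum of completion times = 165
Average completion time = 165/6 = 27.5

27.5


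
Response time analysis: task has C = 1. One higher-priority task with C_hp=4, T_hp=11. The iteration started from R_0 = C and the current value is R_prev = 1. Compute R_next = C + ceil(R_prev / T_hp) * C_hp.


R_next = C + ceil(R_prev / T_hp) * C_hp
ceil(1 / 11) = ceil(0.0909) = 1
Interference = 1 * 4 = 4
R_next = 1 + 4 = 5

5


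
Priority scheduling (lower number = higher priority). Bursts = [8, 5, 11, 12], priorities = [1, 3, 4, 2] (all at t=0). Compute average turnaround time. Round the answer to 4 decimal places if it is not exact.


Sort by priority (ascending = highest first):
Order: [(1, 8), (2, 12), (3, 5), (4, 11)]
Completion times:
  Priority 1, burst=8, C=8
  Priority 2, burst=12, C=20
  Priority 3, burst=5, C=25
  Priority 4, burst=11, C=36
Average turnaround = 89/4 = 22.25

22.25


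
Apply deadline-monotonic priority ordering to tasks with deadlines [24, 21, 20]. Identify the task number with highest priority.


Sort tasks by relative deadline (ascending):
  Task 3: deadline = 20
  Task 2: deadline = 21
  Task 1: deadline = 24
Priority order (highest first): [3, 2, 1]
Highest priority task = 3

3


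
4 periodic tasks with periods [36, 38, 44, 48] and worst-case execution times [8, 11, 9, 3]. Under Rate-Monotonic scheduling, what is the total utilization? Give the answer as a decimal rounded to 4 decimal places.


Compute individual utilizations (exact fractions):
  Task 1: C/T = 8/36 = 2/9 (approx. 0.2222)
  Task 2: C/T = 11/38 (approx. 0.2895)
  Task 3: C/T = 9/44 (approx. 0.2045)
  Task 4: C/T = 3/48 = 1/16 (approx. 0.0625)
Total utilization U = 2/9 + 11/38 + 9/44 + 1/16 = 23437/30096
Rounded to 4 decimal places: U = 0.7787
RM (Liu & Layland) bound for 4 tasks = 0.756828; compare with U = 23437/30096 (approx. 0.778741)
bound < U <= 1, so the RM sufficient condition is not met (inconclusive; an exact test such as response-time analysis is needed).

0.7787


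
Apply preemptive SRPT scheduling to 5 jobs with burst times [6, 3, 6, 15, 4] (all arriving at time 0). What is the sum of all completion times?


Since all jobs arrive at t=0, SRPT equals SPT ordering.
SPT order: [3, 4, 6, 6, 15]
Completion times:
  Job 1: p=3, C=3
  Job 2: p=4, C=7
  Job 3: p=6, C=13
  Job 4: p=6, C=19
  Job 5: p=15, C=34
Total completion time = 3 + 7 + 13 + 19 + 34 = 76

76


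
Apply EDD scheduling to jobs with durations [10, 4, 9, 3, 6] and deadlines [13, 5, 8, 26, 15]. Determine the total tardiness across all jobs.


Sort by due date (EDD order): [(4, 5), (9, 8), (10, 13), (6, 15), (3, 26)]
Compute completion times and tardiness:
  Job 1: p=4, d=5, C=4, tardiness=max(0,4-5)=0
  Job 2: p=9, d=8, C=13, tardiness=max(0,13-8)=5
  Job 3: p=10, d=13, C=23, tardiness=max(0,23-13)=10
  Job 4: p=6, d=15, C=29, tardiness=max(0,29-15)=14
  Job 5: p=3, d=26, C=32, tardiness=max(0,32-26)=6
Total tardiness = 35

35


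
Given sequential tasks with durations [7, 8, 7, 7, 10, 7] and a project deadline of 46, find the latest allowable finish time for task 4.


LF(activity 4) = deadline - sum of successor durations
Successors: activities 5 through 6 with durations [10, 7]
Sum of successor durations = 17
LF = 46 - 17 = 29

29


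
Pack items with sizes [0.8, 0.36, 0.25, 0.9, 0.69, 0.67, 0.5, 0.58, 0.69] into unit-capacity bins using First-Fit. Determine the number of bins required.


Place items sequentially using First-Fit:
  Item 0.8 -> new Bin 1
  Item 0.36 -> new Bin 2
  Item 0.25 -> Bin 2 (now 0.61)
  Item 0.9 -> new Bin 3
  Item 0.69 -> new Bin 4
  Item 0.67 -> new Bin 5
  Item 0.5 -> new Bin 6
  Item 0.58 -> new Bin 7
  Item 0.69 -> new Bin 8
Total bins used = 8

8


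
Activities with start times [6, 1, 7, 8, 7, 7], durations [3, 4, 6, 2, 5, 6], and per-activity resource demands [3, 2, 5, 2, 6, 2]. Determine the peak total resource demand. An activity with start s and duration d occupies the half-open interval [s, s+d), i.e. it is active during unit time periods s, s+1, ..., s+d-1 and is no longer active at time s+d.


Each activity i is active on [start_i, start_i + duration_i).
Compute total resource usage per time slot:
  t=0: active resources = [], total = 0
  t=1: active resources = [2], total = 2
  t=2: active resources = [2], total = 2
  t=3: active resources = [2], total = 2
  t=4: active resources = [2], total = 2
  t=5: active resources = [], total = 0
  t=6: active resources = [3], total = 3
  t=7: active resources = [3, 5, 6, 2], total = 16
  t=8: active resources = [3, 5, 2, 6, 2], total = 18
  t=9: active resources = [5, 2, 6, 2], total = 15
  t=10: active resources = [5, 6, 2], total = 13
  t=11: active resources = [5, 6, 2], total = 13
  t=12: active resources = [5, 2], total = 7
Peak resource demand = 18

18


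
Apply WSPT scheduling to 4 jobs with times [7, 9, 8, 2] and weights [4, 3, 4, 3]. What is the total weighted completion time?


Compute p/w ratios and sort ascending (WSPT): [(2, 3), (7, 4), (8, 4), (9, 3)]
Compute weighted completion times:
  Job (p=2,w=3): C=2, w*C=3*2=6
  Job (p=7,w=4): C=9, w*C=4*9=36
  Job (p=8,w=4): C=17, w*C=4*17=68
  Job (p=9,w=3): C=26, w*C=3*26=78
Total weighted completion time = 188

188


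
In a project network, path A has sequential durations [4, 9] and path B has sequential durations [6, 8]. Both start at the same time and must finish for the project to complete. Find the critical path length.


Path A total = 4 + 9 = 13
Path B total = 6 + 8 = 14
Critical path = longest path = max(13, 14) = 14

14


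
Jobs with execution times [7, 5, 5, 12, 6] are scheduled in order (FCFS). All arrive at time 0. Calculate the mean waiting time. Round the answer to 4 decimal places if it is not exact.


FCFS order (as given): [7, 5, 5, 12, 6]
Waiting times:
  Job 1: wait = 0
  Job 2: wait = 7
  Job 3: wait = 12
  Job 4: wait = 17
  Job 5: wait = 29
Sum of waiting times = 65
Average waiting time = 65/5 = 13.0

13.0


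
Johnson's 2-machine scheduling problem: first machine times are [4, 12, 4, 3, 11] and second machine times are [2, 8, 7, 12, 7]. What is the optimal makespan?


Apply Johnson's rule:
  Group 1 (a <= b): [(4, 3, 12), (3, 4, 7)]
  Group 2 (a > b): [(2, 12, 8), (5, 11, 7), (1, 4, 2)]
Optimal job order: [4, 3, 2, 5, 1]
Schedule:
  Job 4: M1 done at 3, M2 done at 15
  Job 3: M1 done at 7, M2 done at 22
  Job 2: M1 done at 19, M2 done at 30
  Job 5: M1 done at 30, M2 done at 37
  Job 1: M1 done at 34, M2 done at 39
Makespan = 39

39


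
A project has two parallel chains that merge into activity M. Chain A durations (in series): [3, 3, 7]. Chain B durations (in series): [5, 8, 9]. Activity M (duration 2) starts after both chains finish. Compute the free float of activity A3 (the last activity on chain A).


ES(A3) = sum of predecessors on chain A = 6
EF(A3) = ES + duration = 6 + 7 = 13
Successor of A3 is M. ES(M) = max(sum(A), sum(B)) = max(13, 22) = 22
Free float = ES(successor) - EF(current) = 22 - 13 = 9

9


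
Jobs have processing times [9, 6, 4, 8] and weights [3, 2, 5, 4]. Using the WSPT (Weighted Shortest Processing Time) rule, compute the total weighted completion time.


Compute p/w ratios and sort ascending (WSPT): [(4, 5), (8, 4), (9, 3), (6, 2)]
Compute weighted completion times:
  Job (p=4,w=5): C=4, w*C=5*4=20
  Job (p=8,w=4): C=12, w*C=4*12=48
  Job (p=9,w=3): C=21, w*C=3*21=63
  Job (p=6,w=2): C=27, w*C=2*27=54
Total weighted completion time = 185

185


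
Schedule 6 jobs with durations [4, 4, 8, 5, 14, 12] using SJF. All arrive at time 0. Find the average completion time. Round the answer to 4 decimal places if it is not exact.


SJF order (ascending): [4, 4, 5, 8, 12, 14]
Completion times:
  Job 1: burst=4, C=4
  Job 2: burst=4, C=8
  Job 3: burst=5, C=13
  Job 4: burst=8, C=21
  Job 5: burst=12, C=33
  Job 6: burst=14, C=47
Average completion = 126/6 = 21.0

21.0


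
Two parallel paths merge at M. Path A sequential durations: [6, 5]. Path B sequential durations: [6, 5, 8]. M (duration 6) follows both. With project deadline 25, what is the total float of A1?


Forward pass: ES(A1) = sum of predecessors on chain A = 0
EF = ES + duration = 0 + 6 = 6
Backward pass: LF(M) = deadline = 25; LS(M) = 25 - 6 = 19
LF(A1) = LS(M) - sum(successors on chain A) = 19 - 5 = 14
LS = LF - duration = 14 - 6 = 8
Total float = LS - ES = 8 - 0 = 8

8


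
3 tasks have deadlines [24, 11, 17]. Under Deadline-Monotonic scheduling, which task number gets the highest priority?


Sort tasks by relative deadline (ascending):
  Task 2: deadline = 11
  Task 3: deadline = 17
  Task 1: deadline = 24
Priority order (highest first): [2, 3, 1]
Highest priority task = 2

2


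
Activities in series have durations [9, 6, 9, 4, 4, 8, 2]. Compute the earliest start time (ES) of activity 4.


Activity 4 starts after activities 1 through 3 complete.
Predecessor durations: [9, 6, 9]
ES = 9 + 6 + 9 = 24

24


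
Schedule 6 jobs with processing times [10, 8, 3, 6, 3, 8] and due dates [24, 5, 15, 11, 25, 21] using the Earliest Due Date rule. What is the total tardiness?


Sort by due date (EDD order): [(8, 5), (6, 11), (3, 15), (8, 21), (10, 24), (3, 25)]
Compute completion times and tardiness:
  Job 1: p=8, d=5, C=8, tardiness=max(0,8-5)=3
  Job 2: p=6, d=11, C=14, tardiness=max(0,14-11)=3
  Job 3: p=3, d=15, C=17, tardiness=max(0,17-15)=2
  Job 4: p=8, d=21, C=25, tardiness=max(0,25-21)=4
  Job 5: p=10, d=24, C=35, tardiness=max(0,35-24)=11
  Job 6: p=3, d=25, C=38, tardiness=max(0,38-25)=13
Total tardiness = 36

36


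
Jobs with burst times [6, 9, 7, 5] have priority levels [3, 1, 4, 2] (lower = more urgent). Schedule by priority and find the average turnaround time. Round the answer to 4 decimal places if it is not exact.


Sort by priority (ascending = highest first):
Order: [(1, 9), (2, 5), (3, 6), (4, 7)]
Completion times:
  Priority 1, burst=9, C=9
  Priority 2, burst=5, C=14
  Priority 3, burst=6, C=20
  Priority 4, burst=7, C=27
Average turnaround = 70/4 = 17.5

17.5


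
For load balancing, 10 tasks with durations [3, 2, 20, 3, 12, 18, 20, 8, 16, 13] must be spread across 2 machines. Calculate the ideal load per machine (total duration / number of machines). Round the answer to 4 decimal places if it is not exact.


Total processing time = 3 + 2 + 20 + 3 + 12 + 18 + 20 + 8 + 16 + 13 = 115
Number of machines = 2
Ideal balanced load = 115 / 2 = 57.5

57.5


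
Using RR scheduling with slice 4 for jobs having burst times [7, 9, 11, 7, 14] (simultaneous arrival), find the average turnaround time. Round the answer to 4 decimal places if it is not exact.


Time quantum = 4
Execution trace:
  J1 runs 4 units, time = 4
  J2 runs 4 units, time = 8
  J3 runs 4 units, time = 12
  J4 runs 4 units, time = 16
  J5 runs 4 units, time = 20
  J1 runs 3 units, time = 23
  J2 runs 4 units, time = 27
  J3 runs 4 units, time = 31
  J4 runs 3 units, time = 34
  J5 runs 4 units, time = 38
  J2 runs 1 units, time = 39
  J3 runs 3 units, time = 42
  J5 runs 4 units, time = 46
  J5 runs 2 units, time = 48
Finish times: [23, 39, 42, 34, 48]
Average turnaround = 186/5 = 37.2

37.2


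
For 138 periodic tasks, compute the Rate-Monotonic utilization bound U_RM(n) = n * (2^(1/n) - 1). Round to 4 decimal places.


Compute 2^(1/138) = 1.0050354411
Subtract 1: 1.0050354411 - 1 = 0.0050354411
Multiply by n: 138 * 0.0050354411 = 0.6948908718
Round to 4 dp: 0.6949

0.6949


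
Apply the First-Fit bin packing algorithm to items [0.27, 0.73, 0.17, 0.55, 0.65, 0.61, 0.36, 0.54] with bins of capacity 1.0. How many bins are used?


Place items sequentially using First-Fit:
  Item 0.27 -> new Bin 1
  Item 0.73 -> Bin 1 (now 1.0)
  Item 0.17 -> new Bin 2
  Item 0.55 -> Bin 2 (now 0.72)
  Item 0.65 -> new Bin 3
  Item 0.61 -> new Bin 4
  Item 0.36 -> Bin 4 (now 0.97)
  Item 0.54 -> new Bin 5
Total bins used = 5

5
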